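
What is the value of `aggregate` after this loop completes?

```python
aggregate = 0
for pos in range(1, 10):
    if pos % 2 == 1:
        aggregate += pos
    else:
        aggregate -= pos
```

Add odd, subtract even
`aggregate` takes the values: 0 → 1 → -1 → 2 → -2 → 3 → -3 → 4 → -4 → 5

Answer: 5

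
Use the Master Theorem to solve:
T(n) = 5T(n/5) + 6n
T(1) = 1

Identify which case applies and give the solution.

a=5, b=5, f(n)=6n. log_5(5) = 1. Since c=1 = 1, Case 2 applies: T(n) = Θ(n^log_b(a) · log n) = O(n log n).

Answer: O(n log n) - Case 2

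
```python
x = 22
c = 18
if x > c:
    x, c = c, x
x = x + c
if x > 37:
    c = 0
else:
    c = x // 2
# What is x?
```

Trace:
`x = 22` → x = 22
`c = 18` → c = 18
`if x > c: ...` → x > c is True → x = 18; c = 22
`x = x + c` → x = 40
`if x > 37: ...` → x > 37 is True → c = 0
So x = 40

Answer: 40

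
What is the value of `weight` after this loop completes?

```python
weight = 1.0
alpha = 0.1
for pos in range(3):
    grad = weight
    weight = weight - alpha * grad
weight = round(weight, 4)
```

Gradient descent: w = 1.0 * (1 - 0.1)^3
`weight` takes the values: 1.0 → 0.9 → 0.81 → 0.729

Answer: 0.729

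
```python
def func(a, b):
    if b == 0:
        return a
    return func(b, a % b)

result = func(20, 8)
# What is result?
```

func(20, 8) -> func(8, 4) -> func(4, 0) -> 4

Answer: 4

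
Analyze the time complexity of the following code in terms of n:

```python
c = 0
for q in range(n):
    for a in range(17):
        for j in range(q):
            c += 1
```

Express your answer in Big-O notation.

Each loop level contributes: n × 1 × n. Multiplying the contributions gives O(n^2).

Answer: O(n^2)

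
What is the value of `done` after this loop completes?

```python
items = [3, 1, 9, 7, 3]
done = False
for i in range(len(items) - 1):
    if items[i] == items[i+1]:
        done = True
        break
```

Check consecutive duplicates in [3, 1, 9, 7, 3]
`done` takes the values: False

Answer: False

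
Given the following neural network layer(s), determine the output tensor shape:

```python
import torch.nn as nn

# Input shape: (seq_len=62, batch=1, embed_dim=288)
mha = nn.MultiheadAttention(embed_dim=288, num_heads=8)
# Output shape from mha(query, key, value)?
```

Input: (62, 1, 288) -> Output: (62, 1, 288)

Answer: (62, 1, 288)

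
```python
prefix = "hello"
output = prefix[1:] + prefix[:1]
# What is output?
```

Trace:
`prefix = "hello"` → prefix = 'hello'
`output = prefix[1:] + prefix[:1]` → output = 'elloh'
So output = 'elloh'

Answer: 'elloh'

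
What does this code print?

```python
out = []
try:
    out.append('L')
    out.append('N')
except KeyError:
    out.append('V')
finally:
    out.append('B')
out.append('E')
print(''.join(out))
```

Execution trace: 'L' (try body) → 'N' (try body, no exception) → 'B' (finally) → 'E' (after the try/except). Output: LNBE

Answer: LNBE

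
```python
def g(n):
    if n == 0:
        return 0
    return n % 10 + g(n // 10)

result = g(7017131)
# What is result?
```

Sum of digits of 7017131: 1 + 3 + 1 + 7 + 1 + 0 + 7 = 20

Answer: 20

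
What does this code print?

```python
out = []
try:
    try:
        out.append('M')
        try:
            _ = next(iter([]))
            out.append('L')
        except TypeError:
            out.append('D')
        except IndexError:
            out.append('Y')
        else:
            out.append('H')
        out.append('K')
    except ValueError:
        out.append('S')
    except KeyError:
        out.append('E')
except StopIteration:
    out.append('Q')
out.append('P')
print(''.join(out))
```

Execution trace: 'M' (try body) → 'Q' (outer except StopIteration) → 'P' (after the try/except). Output: MQP

Answer: MQP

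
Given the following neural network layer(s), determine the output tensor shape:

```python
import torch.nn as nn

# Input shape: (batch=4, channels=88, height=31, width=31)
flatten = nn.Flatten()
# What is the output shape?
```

Input: (4, 88, 31, 31) -> Output: (4, 84568)

Answer: (4, 84568)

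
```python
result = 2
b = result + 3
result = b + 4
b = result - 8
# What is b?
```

Trace:
`result = 2` → result = 2
`b = result + 3` → b = 5
`result = b + 4` → result = 9
`b = result - 8` → b = 1
So b = 1

Answer: 1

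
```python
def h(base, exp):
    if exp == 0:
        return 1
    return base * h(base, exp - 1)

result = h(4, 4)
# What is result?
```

h(4, 4) = 4 * 4 * 4 * 4 = 256

Answer: 256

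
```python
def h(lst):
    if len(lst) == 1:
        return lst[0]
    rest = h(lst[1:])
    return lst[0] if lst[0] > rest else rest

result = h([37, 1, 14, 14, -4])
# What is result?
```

Recursive max over [37, 1, 14, 14, -4] = 37

Answer: 37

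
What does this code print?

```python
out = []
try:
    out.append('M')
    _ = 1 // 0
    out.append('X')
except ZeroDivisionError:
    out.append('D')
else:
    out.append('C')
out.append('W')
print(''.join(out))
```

Execution trace: 'M' (try body) → 'D' (except ZeroDivisionError) → 'W' (after the try/except). Output: MDW

Answer: MDW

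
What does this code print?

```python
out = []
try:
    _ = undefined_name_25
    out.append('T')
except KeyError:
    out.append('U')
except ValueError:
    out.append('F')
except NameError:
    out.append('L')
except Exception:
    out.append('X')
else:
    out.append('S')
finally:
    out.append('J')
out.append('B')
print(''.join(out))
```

Execution trace: 'L' (except NameError) → 'J' (finally) → 'B' (after the try/except). Output: LJB

Answer: LJB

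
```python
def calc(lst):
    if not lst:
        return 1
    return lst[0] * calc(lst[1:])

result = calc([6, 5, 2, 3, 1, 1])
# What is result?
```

Product over [6, 5, 2, 3, 1, 1] = 6 * 5 * 2 * 3 * 1 * 1 = 180

Answer: 180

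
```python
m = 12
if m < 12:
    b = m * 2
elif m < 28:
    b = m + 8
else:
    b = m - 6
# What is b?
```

Trace:
`m = 12` → m = 12
`if m < 12: ...` → m < 12 is False, m < 28 is True → b = 20
So b = 20

Answer: 20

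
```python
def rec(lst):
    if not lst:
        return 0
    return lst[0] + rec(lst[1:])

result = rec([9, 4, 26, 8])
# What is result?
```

9 + 4 + 26 + 8 + 0 = 47

Answer: 47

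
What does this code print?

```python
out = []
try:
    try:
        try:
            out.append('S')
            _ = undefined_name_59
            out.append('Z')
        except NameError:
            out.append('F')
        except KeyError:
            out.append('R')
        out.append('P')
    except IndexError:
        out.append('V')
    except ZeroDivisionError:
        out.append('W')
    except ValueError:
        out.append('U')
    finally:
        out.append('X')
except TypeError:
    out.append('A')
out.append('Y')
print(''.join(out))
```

Execution trace: 'S' (inner try body) → 'F' (inner except NameError) → 'P' (try body, no exception) → 'X' (finally) → 'Y' (after the try/except). Output: SFPXY

Answer: SFPXY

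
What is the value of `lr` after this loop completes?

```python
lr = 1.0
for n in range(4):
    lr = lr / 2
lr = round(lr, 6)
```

Halving LR 4 times: 1 / 2^4
`lr` takes the values: 1.0 → 0.5 → 0.25 → 0.125 → 0.0625

Answer: 0.0625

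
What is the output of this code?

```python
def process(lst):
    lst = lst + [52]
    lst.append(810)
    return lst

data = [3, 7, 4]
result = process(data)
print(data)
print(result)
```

Key concept: rebinding parameter vs mutation.
Step by step:
`data = [3, 7, 4]` → data = [3, 7, 4]
`result = process(data)` → result = [3, 7, 4, 52, 810]
`print(data)` → prints [3, 7, 4]
`print(result)` → prints [3, 7, 4, 52, 810]

Answer:
[3, 7, 4]
[3, 7, 4, 52, 810]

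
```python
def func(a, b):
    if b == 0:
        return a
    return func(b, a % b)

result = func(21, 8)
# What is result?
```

func(21, 8) -> func(8, 5) -> func(5, 3) -> func(3, 2) -> func(2, 1) -> func(1, 0) -> 1

Answer: 1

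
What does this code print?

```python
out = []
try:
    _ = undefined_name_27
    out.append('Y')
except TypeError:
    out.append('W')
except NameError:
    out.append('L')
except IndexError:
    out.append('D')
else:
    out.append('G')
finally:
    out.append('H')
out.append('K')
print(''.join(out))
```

Execution trace: 'L' (except NameError) → 'H' (finally) → 'K' (after the try/except). Output: LHK

Answer: LHK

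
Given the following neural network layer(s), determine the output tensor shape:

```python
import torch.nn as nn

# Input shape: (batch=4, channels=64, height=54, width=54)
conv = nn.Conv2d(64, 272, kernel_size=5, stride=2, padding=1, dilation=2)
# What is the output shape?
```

Input: (4, 64, 54, 54) -> Output: (4, 272, 24, 24)

Answer: (4, 272, 24, 24)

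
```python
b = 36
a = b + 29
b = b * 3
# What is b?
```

Trace:
`b = 36` → b = 36
`a = b + 29` → a = 65
`b = b * 3` → b = 108
So b = 108

Answer: 108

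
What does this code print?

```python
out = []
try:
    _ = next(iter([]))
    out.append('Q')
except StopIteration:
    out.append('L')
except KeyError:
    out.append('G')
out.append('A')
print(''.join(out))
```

Execution trace: 'L' (except StopIteration) → 'A' (after the try/except). Output: LA

Answer: LA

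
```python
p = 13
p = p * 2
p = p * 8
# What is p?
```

Trace:
`p = 13` → p = 13
`p = p * 2` → p = 26
`p = p * 8` → p = 208
So p = 208

Answer: 208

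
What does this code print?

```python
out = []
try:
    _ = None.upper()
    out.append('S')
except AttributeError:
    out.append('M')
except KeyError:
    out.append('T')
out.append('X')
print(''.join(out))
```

Execution trace: 'M' (except AttributeError) → 'X' (after the try/except). Output: MX

Answer: MX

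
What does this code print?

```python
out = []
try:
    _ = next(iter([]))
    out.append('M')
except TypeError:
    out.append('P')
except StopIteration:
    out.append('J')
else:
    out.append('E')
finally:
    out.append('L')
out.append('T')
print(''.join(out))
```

Execution trace: 'J' (except StopIteration) → 'L' (finally) → 'T' (after the try/except). Output: JLT

Answer: JLT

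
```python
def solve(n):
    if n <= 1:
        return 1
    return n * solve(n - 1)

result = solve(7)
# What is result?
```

solve(7) = 7 * 6 * 5 * 4 * 3 * 2 * 1 = 5040

Answer: 5040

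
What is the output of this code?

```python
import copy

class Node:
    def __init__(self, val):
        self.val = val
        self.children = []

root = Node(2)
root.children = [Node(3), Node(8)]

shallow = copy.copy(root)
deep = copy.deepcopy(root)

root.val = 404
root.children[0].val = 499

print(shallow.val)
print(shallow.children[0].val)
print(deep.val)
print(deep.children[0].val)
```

Key concept: deep copy with custom objects.
Step by step:
`root = Node(2)` → root = Node(val=2, children=[])
`root.children = [Node(3), Node(8)]` → root = Node(val=2, children=[Node(val=3, children=[]), Node(val=8, children=[])])
`shallow = copy.copy(root)` → shallow = Node(val=2, children=[Node(val=3, children=[]), Node(val=8, children=[])])
`deep = copy.deepcopy(root)` → deep = Node(val=2, children=[Node(val=3, children=[]), Node(val=8, children=[])])
`root.val = 404` → root = Node(val=404, children=[Node(val=3, children=[]), Node(val=8, children=[])])
`root.children[0].val = 499` → root = Node(val=404, children=[Node(val=499, children=[]), Node(val=8, children=[])]); shallow = Node(val=2, children=[Node(val=499, children=[]), Node(val=8, children=[])])
`print(shallow.val)` → prints 2
`print(shallow.children[0].val)` → prints 499
`print(deep.val)` → prints 2
`print(deep.children[0].val)` → prints 3

Answer:
2
499
2
3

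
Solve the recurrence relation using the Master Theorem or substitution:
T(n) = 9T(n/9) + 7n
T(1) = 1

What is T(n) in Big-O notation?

By Master Theorem: a=9, b=9, f(n)=7n. Since log_9(9) = 1 and f(n) = Θ(n^1), Case 2 applies. T(n) = O(n log n).

Answer: O(n log n)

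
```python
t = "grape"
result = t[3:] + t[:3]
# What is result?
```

Trace:
`t = "grape"` → t = 'grape'
`result = t[3:] + t[:3]` → result = 'pegra'
So result = 'pegra'

Answer: 'pegra'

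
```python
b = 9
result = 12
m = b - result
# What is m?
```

Trace:
`b = 9` → b = 9
`result = 12` → result = 12
`m = b - result` → m = -3
So m = -3

Answer: -3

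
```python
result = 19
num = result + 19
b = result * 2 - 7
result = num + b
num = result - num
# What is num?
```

Trace:
`result = 19` → result = 19
`num = result + 19` → num = 38
`b = result * 2 - 7` → b = 31
`result = num + b` → result = 69
`num = result - num` → num = 31
So num = 31

Answer: 31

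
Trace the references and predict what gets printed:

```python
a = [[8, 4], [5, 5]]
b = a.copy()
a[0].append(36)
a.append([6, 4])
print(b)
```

Key concept: shallow copy with nested lists.
Step by step:
`a = [[8, 4], [5, 5]]` → a = [[8, 4], [5, 5]]
`b = a.copy()` → b = [[8, 4], [5, 5]]
`a[0].append(36)` → a = [[8, 4, 36], [5, 5]]; b = [[8, 4, 36], [5, 5]]
`a.append([6, 4])` → a = [[8, 4, 36], [5, 5], [6, 4]]
`print(b)` → prints [[8, 4, 36], [5, 5]]

Answer: [[8, 4, 36], [5, 5]]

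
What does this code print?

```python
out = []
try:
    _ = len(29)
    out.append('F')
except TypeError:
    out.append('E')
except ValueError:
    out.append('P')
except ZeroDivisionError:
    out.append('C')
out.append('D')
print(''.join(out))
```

Execution trace: 'E' (except TypeError) → 'D' (after the try/except). Output: ED

Answer: ED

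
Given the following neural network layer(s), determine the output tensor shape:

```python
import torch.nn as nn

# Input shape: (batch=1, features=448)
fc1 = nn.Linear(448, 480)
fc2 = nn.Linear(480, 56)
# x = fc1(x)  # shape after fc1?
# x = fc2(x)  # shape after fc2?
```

Input: (1, 448) -> after fc1: (1, 480) -> Output: (1, 56)

Answer: (1, 56)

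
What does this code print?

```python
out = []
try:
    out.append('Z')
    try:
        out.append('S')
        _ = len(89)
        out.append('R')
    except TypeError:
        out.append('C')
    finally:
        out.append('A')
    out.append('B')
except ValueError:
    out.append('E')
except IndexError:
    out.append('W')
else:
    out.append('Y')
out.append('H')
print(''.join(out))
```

Execution trace: 'Z' (try body) → 'S' (inner try body) → 'C' (inner except TypeError) → 'A' (inner finally) → 'B' (try body, no exception) → 'Y' (else) → 'H' (after the try/except). Output: ZSCABYH

Answer: ZSCABYH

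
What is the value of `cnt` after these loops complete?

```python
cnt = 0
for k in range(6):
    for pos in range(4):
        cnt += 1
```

6 * 4 = 24
`cnt` takes the values: 0 → 1 → 2 → 3 → 4 → 5 → 6 → 7 → 8 → 9 → 10 → 11 → 12 → 13 → 14 → 15 → 16 → 17 → 18 → 19 → 20 → 21 → 22 → 23 → 24

Answer: 24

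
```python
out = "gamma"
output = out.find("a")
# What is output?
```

Trace:
`out = "gamma"` → out = 'gamma'
`output = out.find("a")` → output = 1
So output = 1

Answer: 1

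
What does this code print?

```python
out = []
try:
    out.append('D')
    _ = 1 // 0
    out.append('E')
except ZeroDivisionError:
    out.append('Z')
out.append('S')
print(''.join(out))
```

Execution trace: 'D' (try body) → 'Z' (except ZeroDivisionError) → 'S' (after the try/except). Output: DZS

Answer: DZS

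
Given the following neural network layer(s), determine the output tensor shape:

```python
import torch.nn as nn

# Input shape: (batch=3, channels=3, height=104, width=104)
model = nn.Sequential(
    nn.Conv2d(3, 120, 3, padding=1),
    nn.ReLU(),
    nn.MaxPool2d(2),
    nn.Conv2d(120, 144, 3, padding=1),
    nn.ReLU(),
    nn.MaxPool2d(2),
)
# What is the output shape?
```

Input: (3, 3, 104, 104) -> after first Conv2d: (3, 120, 104, 104) -> after first MaxPool2d: (3, 120, 52, 52) -> after second Conv2d: (3, 144, 52, 52) -> Output: (3, 144, 26, 26)

Answer: (3, 144, 26, 26)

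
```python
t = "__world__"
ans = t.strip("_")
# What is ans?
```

Trace:
`t = "__world__"` → t = '__world__'
`ans = t.strip("_")` → ans = 'world'
So ans = 'world'

Answer: 'world'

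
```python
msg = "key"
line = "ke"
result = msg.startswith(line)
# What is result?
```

Trace:
`msg = "key"` → msg = 'key'
`line = "ke"` → line = 'ke'
`result = msg.startswith(line)` → result = True
So result = True

Answer: True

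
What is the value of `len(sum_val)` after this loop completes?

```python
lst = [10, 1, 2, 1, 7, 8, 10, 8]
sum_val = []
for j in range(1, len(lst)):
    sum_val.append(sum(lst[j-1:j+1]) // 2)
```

Number of 2-element averages
`sum_val` takes the values: [] → [5] → [5, 1] → [5, 1, 1] → [5, 1, 1, 4] → [5, 1, 1, 4, 7] → [5, 1, 1, 4, 7, 9] → [5, 1, 1, 4, 7, 9, 9]
So `len(sum_val)` = 7

Answer: 7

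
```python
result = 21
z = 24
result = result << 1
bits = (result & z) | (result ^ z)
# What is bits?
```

Trace:
`result = 21` → result = 21
`z = 24` → z = 24
`result = result << 1` → result = 42
`bits = (result & z) | (result ^ z)` → bits = 58
So bits = 58

Answer: 58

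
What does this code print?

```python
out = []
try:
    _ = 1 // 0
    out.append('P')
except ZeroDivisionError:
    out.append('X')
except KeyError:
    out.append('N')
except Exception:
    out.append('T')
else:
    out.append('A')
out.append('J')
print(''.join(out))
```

Execution trace: 'X' (except ZeroDivisionError) → 'J' (after the try/except). Output: XJ

Answer: XJ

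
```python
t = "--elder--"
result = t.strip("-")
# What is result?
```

Trace:
`t = "--elder--"` → t = '--elder--'
`result = t.strip("-")` → result = 'elder'
So result = 'elder'

Answer: 'elder'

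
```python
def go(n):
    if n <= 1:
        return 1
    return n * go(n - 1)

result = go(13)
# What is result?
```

go(13) = 13 * 12 * 11 * 10 * 9 * 8 * 7 * 6 * 5 * 4 * 3 * 2 * 1 = 6227020800

Answer: 6227020800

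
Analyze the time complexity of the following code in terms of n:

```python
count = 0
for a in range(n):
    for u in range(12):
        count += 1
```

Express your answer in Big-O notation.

Each loop level contributes: n × 1. Multiplying the contributions gives O(n).

Answer: O(n)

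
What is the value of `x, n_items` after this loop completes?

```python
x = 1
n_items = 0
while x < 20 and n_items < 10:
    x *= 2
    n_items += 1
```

Double until >= 20 or 10 iterations
`x, n_items` takes the values: (1, 0) → (2, 0) → (2, 1) → (4, 1) → (4, 2) → (8, 2) → (8, 3) → (16, 3) → (16, 4) → (32, 4) → (32, 5)

Answer: 32, 5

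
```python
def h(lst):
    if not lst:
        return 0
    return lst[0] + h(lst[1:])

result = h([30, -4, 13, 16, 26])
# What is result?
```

30 + (-4) + 13 + 16 + 26 + 0 = 81

Answer: 81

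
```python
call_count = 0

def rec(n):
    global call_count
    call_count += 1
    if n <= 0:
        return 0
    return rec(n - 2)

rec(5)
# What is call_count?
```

Linear recursion stepping by 2: 4 calls from n=5 down to ≤0.

Answer: 4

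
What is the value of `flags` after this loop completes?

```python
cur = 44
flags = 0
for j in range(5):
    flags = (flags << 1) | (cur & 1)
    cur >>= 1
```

Reverse lowest 5 bits of 44
`flags` takes the values: 0 → 1 → 3 → 6

Answer: 6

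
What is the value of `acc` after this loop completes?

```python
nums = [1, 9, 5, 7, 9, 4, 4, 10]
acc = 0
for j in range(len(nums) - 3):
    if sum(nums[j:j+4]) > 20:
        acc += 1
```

Count windows with sum > 20
`acc` takes the values: 0 → 1 → 2 → 3 → 4 → 5

Answer: 5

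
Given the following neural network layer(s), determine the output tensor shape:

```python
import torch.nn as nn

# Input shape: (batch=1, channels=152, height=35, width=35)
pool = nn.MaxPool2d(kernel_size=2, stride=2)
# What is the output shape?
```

Input: (1, 152, 35, 35) -> Output: (1, 152, 17, 17)

Answer: (1, 152, 17, 17)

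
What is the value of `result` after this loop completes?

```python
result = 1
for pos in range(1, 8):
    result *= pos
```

7! = 5040
`result` takes the values: 1 → 2 → 6 → 24 → 120 → 720 → 5040

Answer: 5040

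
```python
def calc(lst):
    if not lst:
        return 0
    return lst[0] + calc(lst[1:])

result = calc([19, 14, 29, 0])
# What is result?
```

19 + 14 + 29 + 0 + 0 = 62

Answer: 62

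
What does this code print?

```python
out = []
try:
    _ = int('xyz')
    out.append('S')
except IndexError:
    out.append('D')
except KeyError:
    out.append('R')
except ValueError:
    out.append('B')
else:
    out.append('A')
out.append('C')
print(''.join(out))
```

Execution trace: 'B' (except ValueError) → 'C' (after the try/except). Output: BC

Answer: BC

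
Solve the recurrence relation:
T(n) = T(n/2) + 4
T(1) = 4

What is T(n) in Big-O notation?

Each step divides n by 2 and adds 4. After log_2(n) steps we reach T(1)=4. So T(n) = 4·log_2(n) + 4 = O(log n).

Answer: O(log n)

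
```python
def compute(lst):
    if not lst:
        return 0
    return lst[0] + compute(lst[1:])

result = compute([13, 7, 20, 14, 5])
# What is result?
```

13 + 7 + 20 + 14 + 5 + 0 = 59

Answer: 59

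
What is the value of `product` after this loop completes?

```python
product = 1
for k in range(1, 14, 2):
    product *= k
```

Product of 1, 3, 5, ... up to 13
`product` takes the values: 1 → 3 → 15 → 105 → 945 → 10395 → 135135

Answer: 135135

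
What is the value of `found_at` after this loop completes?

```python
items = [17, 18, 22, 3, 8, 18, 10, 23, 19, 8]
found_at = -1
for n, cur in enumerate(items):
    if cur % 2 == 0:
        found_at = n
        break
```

First even number index in [17, 18, 22, 3, 8, 18, 10, 23, 19, 8]
`found_at` takes the values: -1 → 1

Answer: 1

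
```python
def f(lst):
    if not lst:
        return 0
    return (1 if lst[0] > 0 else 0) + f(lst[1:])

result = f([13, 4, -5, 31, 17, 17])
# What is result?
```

Count of positive elements in [13, 4, -5, 31, 17, 17] = 5

Answer: 5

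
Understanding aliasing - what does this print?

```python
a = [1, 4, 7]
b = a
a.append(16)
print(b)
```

Key concept: basic list aliasing.
Step by step:
`a = [1, 4, 7]` → a = [1, 4, 7]
`b = a` → b = [1, 4, 7] (same object as a)
`a.append(16)` → a = [1, 4, 7, 16] (same object as b); b = [1, 4, 7, 16] (same object as a)
`print(b)` → prints [1, 4, 7, 16]

Answer: [1, 4, 7, 16]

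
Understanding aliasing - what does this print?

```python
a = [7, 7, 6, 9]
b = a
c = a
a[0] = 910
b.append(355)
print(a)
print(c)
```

Key concept: multiple aliases.
Step by step:
`a = [7, 7, 6, 9]` → a = [7, 7, 6, 9]
`b = a` → b = [7, 7, 6, 9] (same object as a)
`c = a` → c = [7, 7, 6, 9] (same object as a, b)
`a[0] = 910` → a = [910, 7, 6, 9] (same object as b, c); b = [910, 7, 6, 9] (same object as a, c); c = [910, 7, 6, 9] (same object as a, b)
`b.append(355)` → a = [910, 7, 6, 9, 355] (same object as b, c); b = [910, 7, 6, 9, 355] (same object as a, c); c = [910, 7, 6, 9, 355] (same object as a, b)
`print(a)` → prints [910, 7, 6, 9, 355]
`print(c)` → prints [910, 7, 6, 9, 355]

Answer:
[910, 7, 6, 9, 355]
[910, 7, 6, 9, 355]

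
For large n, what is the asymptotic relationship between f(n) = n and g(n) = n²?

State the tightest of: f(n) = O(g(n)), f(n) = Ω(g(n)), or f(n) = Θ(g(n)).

n vs n²: f(n) = O(g(n)) but not Ω(g(n)) — n² grows strictly faster than n.

Answer: f(n) = O(g(n)) but not Ω(g(n)) — n² grows strictly faster than n.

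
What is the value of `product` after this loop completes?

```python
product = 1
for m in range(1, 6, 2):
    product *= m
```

Product of 1, 3, 5, ... up to 5
`product` takes the values: 1 → 3 → 15

Answer: 15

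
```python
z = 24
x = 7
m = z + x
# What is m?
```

Trace:
`z = 24` → z = 24
`x = 7` → x = 7
`m = z + x` → m = 31
So m = 31

Answer: 31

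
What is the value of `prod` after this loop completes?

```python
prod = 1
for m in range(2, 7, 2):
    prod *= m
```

Product of even numbers 2 to 6
`prod` takes the values: 1 → 2 → 8 → 48

Answer: 48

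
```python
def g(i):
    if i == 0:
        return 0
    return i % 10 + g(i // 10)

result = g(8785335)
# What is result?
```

Sum of digits of 8785335: 5 + 3 + 3 + 5 + 8 + 7 + 8 = 39

Answer: 39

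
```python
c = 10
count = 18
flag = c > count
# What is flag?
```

Trace:
`c = 10` → c = 10
`count = 18` → count = 18
`flag = c > count` → flag = False
So flag = False

Answer: False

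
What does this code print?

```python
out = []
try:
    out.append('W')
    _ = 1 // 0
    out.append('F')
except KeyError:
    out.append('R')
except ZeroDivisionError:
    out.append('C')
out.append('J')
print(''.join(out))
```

Execution trace: 'W' (try body) → 'C' (except ZeroDivisionError) → 'J' (after the try/except). Output: WCJ

Answer: WCJ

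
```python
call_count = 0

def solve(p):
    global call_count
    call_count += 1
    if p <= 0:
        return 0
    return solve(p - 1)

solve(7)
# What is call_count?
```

Linear recursion stepping by 1: 8 calls from p=7 down to ≤0.

Answer: 8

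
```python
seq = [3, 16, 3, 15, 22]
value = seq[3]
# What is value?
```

Trace:
`seq = [3, 16, 3, 15, 22]` → seq = [3, 16, 3, 15, 22]
`value = seq[3]` → value = 15
So value = 15

Answer: 15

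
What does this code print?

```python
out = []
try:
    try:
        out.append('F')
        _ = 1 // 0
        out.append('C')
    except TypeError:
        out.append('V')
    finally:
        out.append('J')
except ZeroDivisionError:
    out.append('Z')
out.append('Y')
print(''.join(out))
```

Execution trace: 'F' (try body) → 'J' (finally) → 'Z' (outer except ZeroDivisionError) → 'Y' (after the try/except). Output: FJZY

Answer: FJZY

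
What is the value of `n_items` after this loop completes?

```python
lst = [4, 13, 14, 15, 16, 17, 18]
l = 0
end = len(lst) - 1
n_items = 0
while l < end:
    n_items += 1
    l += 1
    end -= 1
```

Iterations until pointers meet (list length 7)
`n_items` takes the values: 0 → 1 → 2 → 3

Answer: 3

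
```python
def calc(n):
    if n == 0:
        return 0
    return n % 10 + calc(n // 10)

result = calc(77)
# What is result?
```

Sum of digits of 77: 7 + 7 = 14

Answer: 14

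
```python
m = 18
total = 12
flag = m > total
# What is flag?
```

Trace:
`m = 18` → m = 18
`total = 12` → total = 12
`flag = m > total` → flag = True
So flag = True

Answer: True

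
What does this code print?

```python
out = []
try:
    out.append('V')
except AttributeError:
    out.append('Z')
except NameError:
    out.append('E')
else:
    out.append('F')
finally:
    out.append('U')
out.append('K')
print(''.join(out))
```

Execution trace: 'V' (try body, no exception) → 'F' (else) → 'U' (finally) → 'K' (after the try/except). Output: VFUK

Answer: VFUK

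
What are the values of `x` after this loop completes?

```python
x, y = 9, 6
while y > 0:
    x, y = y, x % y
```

GCD of 9 and 6
`x` takes the values: 9 → 6 → 3

Answer: 3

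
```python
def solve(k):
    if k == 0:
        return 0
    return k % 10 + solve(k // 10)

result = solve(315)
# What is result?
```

Sum of digits of 315: 5 + 1 + 3 = 9

Answer: 9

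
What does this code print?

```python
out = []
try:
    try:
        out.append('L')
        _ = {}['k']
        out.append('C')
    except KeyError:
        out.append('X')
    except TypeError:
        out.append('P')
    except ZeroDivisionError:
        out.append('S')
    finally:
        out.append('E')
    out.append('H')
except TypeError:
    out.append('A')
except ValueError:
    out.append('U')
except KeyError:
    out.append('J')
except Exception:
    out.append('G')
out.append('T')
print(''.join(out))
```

Execution trace: 'L' (inner try body) → 'X' (inner except KeyError) → 'E' (inner finally) → 'H' (try body, no exception) → 'T' (after the try/except). Output: LXEHT

Answer: LXEHT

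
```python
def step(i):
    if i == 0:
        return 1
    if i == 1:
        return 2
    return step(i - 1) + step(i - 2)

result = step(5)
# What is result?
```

Build up from base cases: step(0)=1, step(1)=2, step(2)=3, step(3)=5, step(4)=8, step(5)=13

Answer: 13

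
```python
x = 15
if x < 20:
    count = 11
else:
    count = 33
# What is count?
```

Trace:
`x = 15` → x = 15
`if x < 20: ...` → x < 20 is True → count = 11
So count = 11

Answer: 11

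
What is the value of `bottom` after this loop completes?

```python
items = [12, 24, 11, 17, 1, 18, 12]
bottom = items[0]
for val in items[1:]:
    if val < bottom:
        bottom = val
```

Minimum of [12, 24, 11, 17, 1, 18, 12]
`bottom` takes the values: 12 → 11 → 1

Answer: 1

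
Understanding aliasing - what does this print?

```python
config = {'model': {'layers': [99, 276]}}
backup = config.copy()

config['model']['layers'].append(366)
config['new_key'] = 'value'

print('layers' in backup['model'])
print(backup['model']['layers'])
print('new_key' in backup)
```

Key concept: shallow copy gotcha with nested dict.
Step by step:
`config = {'model': {'layers': [99, 276]}}` → config = {'model': {'layers': [99, 276]}}
`backup = config.copy()` → backup = {'model': {'layers': [99, 276]}}
`config['model']['layers'].append(366)` → config = {'model': {'layers': [99, 276, 366]}}; backup = {'model': {'layers': [99, 276, 366]}}
`config['new_key'] = 'value'` → config = {'model': {'layers': [99, 276, 366]}, 'new_key': 'value'}
`print('layers' in backup['model'])` → prints True
`print(backup['model']['layers'])` → prints [99, 276, 366]
`print('new_key' in backup)` → prints False

Answer:
True
[99, 276, 366]
False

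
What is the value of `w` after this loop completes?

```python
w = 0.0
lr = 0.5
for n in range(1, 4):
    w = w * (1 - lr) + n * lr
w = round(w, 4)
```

Moving average with lr=0.5
`w` takes the values: 0.0 → 0.5 → 1.25 → 2.125

Answer: 2.125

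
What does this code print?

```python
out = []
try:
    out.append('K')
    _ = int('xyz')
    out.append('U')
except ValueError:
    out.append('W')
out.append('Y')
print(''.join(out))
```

Execution trace: 'K' (try body) → 'W' (except ValueError) → 'Y' (after the try/except). Output: KWY

Answer: KWY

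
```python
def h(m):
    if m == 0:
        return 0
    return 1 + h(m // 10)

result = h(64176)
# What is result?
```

Count of digits of 64176: 5

Answer: 5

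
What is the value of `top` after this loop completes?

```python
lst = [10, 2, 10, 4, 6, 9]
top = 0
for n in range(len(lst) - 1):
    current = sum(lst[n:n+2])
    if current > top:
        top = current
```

Max sum of 2-element window in [10, 2, 10, 4, 6, 9]
`top` takes the values: 0 → 12 → 14 → 15

Answer: 15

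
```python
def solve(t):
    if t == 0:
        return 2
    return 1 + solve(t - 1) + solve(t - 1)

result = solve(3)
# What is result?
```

solve(t) = 1 + 2·solve(t-1), solve(0)=2. Closed form: (2+1)·2^3 - 1 = 23.

Answer: 23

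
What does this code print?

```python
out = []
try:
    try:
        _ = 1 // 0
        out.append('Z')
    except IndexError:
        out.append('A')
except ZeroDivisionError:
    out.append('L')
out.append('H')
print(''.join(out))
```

Execution trace: 'L' (outer except ZeroDivisionError) → 'H' (after the try/except). Output: LH

Answer: LH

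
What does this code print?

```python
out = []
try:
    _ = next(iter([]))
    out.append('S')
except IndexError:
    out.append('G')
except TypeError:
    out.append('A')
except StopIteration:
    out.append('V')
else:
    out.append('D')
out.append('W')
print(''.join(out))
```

Execution trace: 'V' (except StopIteration) → 'W' (after the try/except). Output: VW

Answer: VW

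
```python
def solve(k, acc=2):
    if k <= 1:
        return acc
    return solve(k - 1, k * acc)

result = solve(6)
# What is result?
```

Accumulator trace (n, acc): (6, 2) -> (5, 12) -> (4, 60) -> (3, 240) -> (2, 720) -> (1, 1440) -> return 1440

Answer: 1440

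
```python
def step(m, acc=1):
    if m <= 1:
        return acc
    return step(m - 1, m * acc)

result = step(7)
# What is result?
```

Accumulator trace (n, acc): (7, 1) -> (6, 7) -> (5, 42) -> (4, 210) -> (3, 840) -> (2, 2520) -> (1, 5040) -> return 5040

Answer: 5040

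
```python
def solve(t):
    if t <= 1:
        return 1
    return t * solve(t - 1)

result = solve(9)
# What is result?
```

solve(9) = 9 * 8 * 7 * 6 * 5 * 4 * 3 * 2 * 1 = 362880

Answer: 362880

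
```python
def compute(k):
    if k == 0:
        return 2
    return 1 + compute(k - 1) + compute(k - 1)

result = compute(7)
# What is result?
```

compute(k) = 1 + 2·compute(k-1), compute(0)=2. Closed form: (2+1)·2^7 - 1 = 383.

Answer: 383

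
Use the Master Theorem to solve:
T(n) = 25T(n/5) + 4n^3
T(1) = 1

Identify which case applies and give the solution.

a=25, b=5, f(n)=4n^3. log_5(25) = 2. Since c=3 > 2 and the regularity condition holds (25(n/5)^3 = (25/5^3)n^3 with 25/5^3 < 1), Case 3 applies: T(n) = Θ(f(n)) = O(n^3).

Answer: O(n^3) - Case 3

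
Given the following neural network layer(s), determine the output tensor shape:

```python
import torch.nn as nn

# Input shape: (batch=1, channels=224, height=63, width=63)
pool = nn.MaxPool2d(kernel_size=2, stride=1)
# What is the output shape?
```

Input: (1, 224, 63, 63) -> Output: (1, 224, 62, 62)

Answer: (1, 224, 62, 62)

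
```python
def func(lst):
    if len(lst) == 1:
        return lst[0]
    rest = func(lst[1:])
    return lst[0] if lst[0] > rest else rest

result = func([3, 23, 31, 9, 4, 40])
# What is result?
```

Recursive max over [3, 23, 31, 9, 4, 40] = 40

Answer: 40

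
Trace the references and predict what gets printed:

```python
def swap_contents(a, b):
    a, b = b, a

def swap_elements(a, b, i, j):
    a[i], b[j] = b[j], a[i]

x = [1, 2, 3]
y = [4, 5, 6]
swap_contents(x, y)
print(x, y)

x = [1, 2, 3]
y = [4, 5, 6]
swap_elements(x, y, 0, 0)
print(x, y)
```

Key concept: parameter rebinding vs mutation.
Step by step:
`x = [1, 2, 3]` → x = [1, 2, 3]
`y = [4, 5, 6]` → y = [4, 5, 6]
`swap_contents(x, y)` → no visible change to tracked variables
`print(x, y)` → prints [1, 2, 3] [4, 5, 6]
`x = [1, 2, 3]` → x = [1, 2, 3]
`y = [4, 5, 6]` → y = [4, 5, 6]
`swap_elements(x, y, 0, 0)` → x = [4, 2, 3]; y = [1, 5, 6]
`print(x, y)` → prints [4, 2, 3] [1, 5, 6]

Answer:
[1, 2, 3] [4, 5, 6]
[4, 2, 3] [1, 5, 6]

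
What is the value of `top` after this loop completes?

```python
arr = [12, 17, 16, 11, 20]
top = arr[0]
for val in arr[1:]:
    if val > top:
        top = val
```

Maximum of [12, 17, 16, 11, 20]
`top` takes the values: 12 → 17 → 20

Answer: 20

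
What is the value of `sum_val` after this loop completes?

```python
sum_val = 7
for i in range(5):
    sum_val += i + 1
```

Start at 7, add 1 to 5 = 22
`sum_val` takes the values: 7 → 8 → 10 → 13 → 17 → 22

Answer: 22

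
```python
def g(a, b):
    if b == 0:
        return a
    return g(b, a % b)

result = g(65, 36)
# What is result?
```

g(65, 36) -> g(36, 29) -> g(29, 7) -> g(7, 1) -> g(1, 0) -> 1

Answer: 1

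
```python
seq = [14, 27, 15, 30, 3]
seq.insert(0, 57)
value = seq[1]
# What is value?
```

Trace:
`seq = [14, 27, 15, 30, 3]` → seq = [14, 27, 15, 30, 3]
`seq.insert(0, 57)` → seq = [57, 14, 27, 15, 30, 3]
`value = seq[1]` → value = 14
So value = 14

Answer: 14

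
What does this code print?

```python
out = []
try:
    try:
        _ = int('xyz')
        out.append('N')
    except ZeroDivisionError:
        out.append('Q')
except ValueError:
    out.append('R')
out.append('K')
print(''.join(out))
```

Execution trace: 'R' (outer except ValueError) → 'K' (after the try/except). Output: RK

Answer: RK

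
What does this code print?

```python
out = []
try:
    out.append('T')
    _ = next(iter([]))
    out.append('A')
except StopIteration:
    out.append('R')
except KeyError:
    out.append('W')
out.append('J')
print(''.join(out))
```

Execution trace: 'T' (try body) → 'R' (except StopIteration) → 'J' (after the try/except). Output: TRJ

Answer: TRJ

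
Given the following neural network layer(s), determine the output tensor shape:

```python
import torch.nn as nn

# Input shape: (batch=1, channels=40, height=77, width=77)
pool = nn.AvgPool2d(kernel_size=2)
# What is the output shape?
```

Input: (1, 40, 77, 77) -> Output: (1, 40, 38, 38)

Answer: (1, 40, 38, 38)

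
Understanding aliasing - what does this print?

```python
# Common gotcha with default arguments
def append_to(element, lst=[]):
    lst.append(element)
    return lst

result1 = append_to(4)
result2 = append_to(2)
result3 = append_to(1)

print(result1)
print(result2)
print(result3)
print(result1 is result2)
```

Key concept: mutable default argument gotcha.
Step by step:
`result1 = append_to(4)` → result1 = [4]
`result2 = append_to(2)` → result1 = [4, 2] (same object as result2); result2 = [4, 2] (same object as result1)
`result3 = append_to(1)` → result1 = [4, 2, 1] (same object as result2, result3); result2 = [4, 2, 1] (same object as result1, result3); result3 = [4, 2, 1] (same object as result1, result2)
`print(result1)` → prints [4, 2, 1]
`print(result2)` → prints [4, 2, 1]
`print(result3)` → prints [4, 2, 1]
`print(result1 is result2)` → prints True

Answer:
[4, 2, 1]
[4, 2, 1]
[4, 2, 1]
True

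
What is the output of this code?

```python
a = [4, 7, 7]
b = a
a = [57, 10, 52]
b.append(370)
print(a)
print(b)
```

Key concept: rebinding vs mutation: a is rebound to a new list, b still points at the original.
Step by step:
`a = [4, 7, 7]` → a = [4, 7, 7]
`b = a` → b = [4, 7, 7] (same object as a)
`a = [57, 10, 52]` → a = [57, 10, 52]
`b.append(370)` → b = [4, 7, 7, 370]
`print(a)` → prints [57, 10, 52]
`print(b)` → prints [4, 7, 7, 370]

Answer:
[57, 10, 52]
[4, 7, 7, 370]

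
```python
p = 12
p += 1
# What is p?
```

Trace:
`p = 12` → p = 12
`p += 1` → p = 13
So p = 13

Answer: 13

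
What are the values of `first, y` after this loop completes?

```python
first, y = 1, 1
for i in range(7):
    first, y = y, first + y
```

Fibonacci: after 7 iterations
`first, y` takes the values: (1, 1) → (1, 2) → (2, 3) → (3, 5) → (5, 8) → (8, 13) → (13, 21) → (21, 34)

Answer: 21, 34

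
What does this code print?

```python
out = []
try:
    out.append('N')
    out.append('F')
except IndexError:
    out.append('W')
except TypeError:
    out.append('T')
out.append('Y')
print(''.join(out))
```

Execution trace: 'N' (try body) → 'F' (try body, no exception) → 'Y' (after the try/except). Output: NFY

Answer: NFY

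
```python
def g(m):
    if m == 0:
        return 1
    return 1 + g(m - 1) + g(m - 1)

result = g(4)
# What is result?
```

g(m) = 1 + 2·g(m-1), g(0)=1. Closed form: (1+1)·2^4 - 1 = 31.

Answer: 31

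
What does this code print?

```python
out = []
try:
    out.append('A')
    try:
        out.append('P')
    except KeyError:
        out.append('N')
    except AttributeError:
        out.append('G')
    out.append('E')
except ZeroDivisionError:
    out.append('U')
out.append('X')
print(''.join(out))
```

Execution trace: 'A' (try body) → 'P' (inner try body, no exception) → 'E' (try body, no exception) → 'X' (after the try/except). Output: APEX

Answer: APEX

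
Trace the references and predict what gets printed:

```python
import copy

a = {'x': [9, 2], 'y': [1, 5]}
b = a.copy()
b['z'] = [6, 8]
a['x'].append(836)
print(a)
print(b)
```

Key concept: shallow copy of dict with mutable values.
Step by step:
`a = {'x': [9, 2], 'y': [1, 5]}` → a = {'x': [9, 2], 'y': [1, 5]}
`b = a.copy()` → b = {'x': [9, 2], 'y': [1, 5]}
`b['z'] = [6, 8]` → b = {'x': [9, 2], 'y': [1, 5], 'z': [6, 8]}
`a['x'].append(836)` → a = {'x': [9, 2, 836], 'y': [1, 5]}; b = {'x': [9, 2, 836], 'y': [1, 5], 'z': [6, 8]}
`print(a)` → prints {'x': [9, 2, 836], 'y': [1, 5]}
`print(b)` → prints {'x': [9, 2, 836], 'y': [1, 5], 'z': [6, 8]}

Answer:
{'x': [9, 2, 836], 'y': [1, 5]}
{'x': [9, 2, 836], 'y': [1, 5], 'z': [6, 8]}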